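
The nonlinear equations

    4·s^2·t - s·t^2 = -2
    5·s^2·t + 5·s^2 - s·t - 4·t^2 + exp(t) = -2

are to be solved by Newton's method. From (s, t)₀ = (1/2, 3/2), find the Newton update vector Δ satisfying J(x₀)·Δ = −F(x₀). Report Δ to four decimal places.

(-0.8121, -1.3411)

At (1/2, 3/2): F = (2.3750, -0.143311).
Jacobian J = [[8·s·t - t^2, 4·s^2 - 2·s·t], [10·s·t + 10·s - t, 5·s^2 - s - 8·t + exp(t)]].
At the point, J = [[3.7500, -0.5000], [11.0000, -6.768311]] (det J = -19.881166).
Solving J·Δ = −F gives Δ = (-0.8121, -1.3411).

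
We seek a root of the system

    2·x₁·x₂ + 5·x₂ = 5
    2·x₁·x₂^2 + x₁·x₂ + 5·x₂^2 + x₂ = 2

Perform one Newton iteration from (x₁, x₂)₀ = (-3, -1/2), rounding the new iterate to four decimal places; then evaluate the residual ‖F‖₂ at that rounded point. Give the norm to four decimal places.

At (-3, -1/2): F = (-4.5000, -1.2500).
Jacobian J = [[2·x₂, 2·x₁ + 5], [2·x₂^2 + x₂, 4·x₁·x₂ + x₁ + 10·x₂ + 1]].
At the point, J = [[-1.0000, -1.0000], [0.0000, -1.0000]] (det J = 1.0000).
Solving J·Δ = −F gives Δ = (-3.2500, -1.2500).
Then the next iterate is (x₁, x₂)₁ = (-6.2500, -1.7500).
Re-evaluating at (-6.2500, -1.7500): F = (8.1250, -15.781250), so ‖F‖₂ = 17.7500.

17.7500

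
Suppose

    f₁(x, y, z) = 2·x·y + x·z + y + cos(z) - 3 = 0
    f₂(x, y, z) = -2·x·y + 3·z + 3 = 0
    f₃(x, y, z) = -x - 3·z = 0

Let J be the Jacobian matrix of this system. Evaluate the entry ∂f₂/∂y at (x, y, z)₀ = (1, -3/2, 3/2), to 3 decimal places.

∂f₂/∂y = -2·x.
At (1, -3/2, 3/2) this is -2.000.

-2.000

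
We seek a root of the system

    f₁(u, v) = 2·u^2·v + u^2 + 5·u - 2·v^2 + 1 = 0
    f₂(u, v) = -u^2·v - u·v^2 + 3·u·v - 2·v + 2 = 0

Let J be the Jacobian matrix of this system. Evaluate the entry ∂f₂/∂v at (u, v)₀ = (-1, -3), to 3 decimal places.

-12.000

∂f₂/∂v = -u^2 - 2·u·v + 3·u - 2.
At (-1, -3) this is -12.000.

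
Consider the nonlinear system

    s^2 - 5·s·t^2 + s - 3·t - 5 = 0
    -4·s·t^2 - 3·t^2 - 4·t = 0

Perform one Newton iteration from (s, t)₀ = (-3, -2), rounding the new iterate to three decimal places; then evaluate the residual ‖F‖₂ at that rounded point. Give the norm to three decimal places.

At (-3, -2): F = (67.000, 44.000).
Jacobian J = [[2·s - 5·t^2 + 1, -10·s·t - 3], [-4·t^2, -8·s·t - 6·t - 4]].
At the point, J = [[-25.000, -63.000], [-16.000, -40.000]] (det J = -8.000).
Solving J·Δ = −F gives Δ = (11.500, -3.500).
Then the next iterate is (s, t)₁ = (8.500, -5.500).
Re-evaluating at (8.500, -5.500): F = (-1193.375, -1097.250), so ‖F‖₂ = 1621.142.

1621.142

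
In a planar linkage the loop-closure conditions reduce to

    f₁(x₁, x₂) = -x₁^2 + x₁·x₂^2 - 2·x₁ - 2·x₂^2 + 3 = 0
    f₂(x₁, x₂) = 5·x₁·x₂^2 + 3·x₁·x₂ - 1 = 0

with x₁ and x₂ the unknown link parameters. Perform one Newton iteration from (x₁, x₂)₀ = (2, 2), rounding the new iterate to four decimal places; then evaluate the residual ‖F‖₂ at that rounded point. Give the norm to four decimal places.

20.1272

At (2, 2): F = (-5.0000, 51.0000).
Jacobian J = [[-2·x₁ + x₂^2 - 2, 2·x₁·x₂ - 4·x₂], [5·x₂^2 + 3·x₂, 10·x₁·x₂ + 3·x₁]].
At the point, J = [[-2.0000, 0.0000], [26.0000, 46.0000]] (det J = -92.0000).
Solving J·Δ = −F gives Δ = (-2.5000, 0.3043).
Then the next iterate is (x₁, x₂)₁ = (-0.5000, 2.3043).
Re-evaluating at (-0.5000, 2.3043): F = (-9.524496, -17.730946), so ‖F‖₂ = 20.1272.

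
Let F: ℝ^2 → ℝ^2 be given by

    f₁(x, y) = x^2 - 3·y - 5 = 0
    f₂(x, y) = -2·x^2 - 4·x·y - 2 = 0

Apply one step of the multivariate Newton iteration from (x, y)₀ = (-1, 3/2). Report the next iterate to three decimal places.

At (-1, 3/2): F = (-8.500, 2.000).
Jacobian J = [[2·x, -3], [-4·x - 4·y, -4·x]].
At the point, J = [[-2.000, -3.000], [-2.000, 4.000]] (det J = -14.000).
Solving J·Δ = −F gives Δ = (-2.000, -1.500).
Then the next iterate is (x, y)₁ = (-3.000, 0.000).

(-3.000, 0.000)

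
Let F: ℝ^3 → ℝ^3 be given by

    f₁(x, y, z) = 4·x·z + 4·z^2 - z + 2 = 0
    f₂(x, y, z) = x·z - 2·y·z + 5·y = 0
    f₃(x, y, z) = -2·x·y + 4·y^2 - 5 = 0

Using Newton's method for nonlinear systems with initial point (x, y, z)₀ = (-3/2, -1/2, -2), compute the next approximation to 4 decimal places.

At (-3/2, -1/2, -2): F = (32.0000, -1.5000, -5.5000).
Jacobian J = [[4·z, 0, 4·x + 8·z - 1], [z, -2·z + 5, x - 2·y], [-2·y, -2·x + 8·y, 0]].
At the point, J = [[-8.0000, 0.0000, -23.0000], [-2.0000, 9.0000, -0.5000], [1.0000, -1.0000, 0.0000]] (det J = 165.0000).
Solving J·Δ = −F gives Δ = (7.2061, 1.7061, -1.1152).
Then the next iterate is (x, y, z)₁ = (5.7061, 1.2061, -3.1152).

(5.7061, 1.2061, -3.1152)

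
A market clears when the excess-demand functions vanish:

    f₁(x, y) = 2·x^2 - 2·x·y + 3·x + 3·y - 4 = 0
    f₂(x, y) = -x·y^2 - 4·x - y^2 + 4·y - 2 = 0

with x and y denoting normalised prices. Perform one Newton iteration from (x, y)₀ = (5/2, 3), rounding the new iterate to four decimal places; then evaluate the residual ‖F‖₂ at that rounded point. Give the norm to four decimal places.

7.4571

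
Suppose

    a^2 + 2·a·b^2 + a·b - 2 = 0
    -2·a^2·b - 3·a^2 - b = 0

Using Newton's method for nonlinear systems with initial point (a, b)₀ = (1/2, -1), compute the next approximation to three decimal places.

(1.167, -0.944)

At (1/2, -1): F = (-1.250, 0.750).
Jacobian J = [[2·a + 2·b^2 + b, 4·a·b + a], [-4·a·b - 6·a, -2·a^2 - 1]].
At the point, J = [[2.000, -1.500], [-1.000, -1.500]] (det J = -4.500).
Solving J·Δ = −F gives Δ = (0.667, 0.056).
Then the next iterate is (a, b)₁ = (1.167, -0.944).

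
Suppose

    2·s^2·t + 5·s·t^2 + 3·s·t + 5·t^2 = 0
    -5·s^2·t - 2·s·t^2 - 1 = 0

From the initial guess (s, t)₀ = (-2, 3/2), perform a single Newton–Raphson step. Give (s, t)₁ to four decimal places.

(-1.2703, 1.0759)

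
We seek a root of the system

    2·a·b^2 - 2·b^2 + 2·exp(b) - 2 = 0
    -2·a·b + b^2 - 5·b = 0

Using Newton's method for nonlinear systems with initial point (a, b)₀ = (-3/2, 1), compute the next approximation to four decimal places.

At (-3/2, 1): F = (-1.563436, -1.0000).
Jacobian J = [[2·b^2, 4·a·b - 4·b + 2·exp(b)], [-2·b, -2·a + 2·b - 5]].
At the point, J = [[2.0000, -4.563436], [-2.0000, 0.0000]] (det J = -9.126873).
Solving J·Δ = −F gives Δ = (-0.5000, -0.5617).
Then the next iterate is (a, b)₁ = (-2.0000, 0.4383).

(-2.0000, 0.4383)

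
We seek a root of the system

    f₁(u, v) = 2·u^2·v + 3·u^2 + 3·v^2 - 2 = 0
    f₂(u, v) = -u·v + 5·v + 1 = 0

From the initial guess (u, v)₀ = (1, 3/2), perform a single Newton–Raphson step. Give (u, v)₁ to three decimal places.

(1.527, -0.052)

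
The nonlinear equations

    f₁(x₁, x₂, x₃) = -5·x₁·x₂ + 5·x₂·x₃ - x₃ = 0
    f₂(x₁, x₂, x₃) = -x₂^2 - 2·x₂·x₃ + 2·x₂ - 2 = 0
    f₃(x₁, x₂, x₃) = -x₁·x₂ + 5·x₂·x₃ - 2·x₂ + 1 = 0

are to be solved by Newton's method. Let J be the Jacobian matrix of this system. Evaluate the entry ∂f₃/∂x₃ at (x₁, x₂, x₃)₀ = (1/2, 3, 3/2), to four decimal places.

15.0000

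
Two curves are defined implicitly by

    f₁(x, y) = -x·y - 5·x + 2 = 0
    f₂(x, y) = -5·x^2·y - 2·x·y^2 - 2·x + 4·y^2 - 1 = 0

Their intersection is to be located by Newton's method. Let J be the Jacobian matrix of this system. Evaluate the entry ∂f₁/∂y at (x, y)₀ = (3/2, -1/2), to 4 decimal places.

-1.5000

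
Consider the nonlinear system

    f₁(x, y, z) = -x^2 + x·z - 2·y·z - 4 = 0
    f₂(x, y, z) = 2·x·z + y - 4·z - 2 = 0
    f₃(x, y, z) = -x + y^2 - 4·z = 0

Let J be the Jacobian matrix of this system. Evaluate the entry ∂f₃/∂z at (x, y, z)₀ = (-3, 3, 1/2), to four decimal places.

-4.0000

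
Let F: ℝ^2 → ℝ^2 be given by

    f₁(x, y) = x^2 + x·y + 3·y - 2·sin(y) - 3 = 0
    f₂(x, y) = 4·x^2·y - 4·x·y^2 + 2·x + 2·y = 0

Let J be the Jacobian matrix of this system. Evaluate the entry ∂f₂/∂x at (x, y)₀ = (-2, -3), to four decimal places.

14.0000

∂f₂/∂x = 8·x·y - 4·y^2 + 2.
At (-2, -3) this is 14.0000.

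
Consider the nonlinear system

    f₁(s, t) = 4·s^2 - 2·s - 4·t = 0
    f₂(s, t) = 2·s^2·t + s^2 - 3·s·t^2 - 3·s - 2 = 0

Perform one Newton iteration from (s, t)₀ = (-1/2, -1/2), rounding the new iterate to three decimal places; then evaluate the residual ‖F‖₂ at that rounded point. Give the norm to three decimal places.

At (-1/2, -1/2): F = (4.000, -0.125).
Jacobian J = [[8·s - 2, -4], [4·s·t + 2·s - 3·t^2 - 3, 2·s^2 - 6·s·t]].
At the point, J = [[-6.000, -4.000], [-3.750, -1.000]] (det J = -9.000).
Solving J·Δ = −F gives Δ = (-0.500, 1.750).
Then the next iterate is (s, t)₁ = (-1.000, 1.250).
Re-evaluating at (-1.000, 1.250): F = (1.000, 9.18750), so ‖F‖₂ = 9.242.

9.242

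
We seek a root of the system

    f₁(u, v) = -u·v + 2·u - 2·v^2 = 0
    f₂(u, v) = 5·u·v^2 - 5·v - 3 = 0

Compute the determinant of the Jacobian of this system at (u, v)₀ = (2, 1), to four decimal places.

45.0000

J = [[-v + 2, -u - 4·v], [5·v^2, 10·u·v - 5]].
At the point, J = [[1.0000, -6.0000], [5.0000, 15.0000]].
det J = 45.0000.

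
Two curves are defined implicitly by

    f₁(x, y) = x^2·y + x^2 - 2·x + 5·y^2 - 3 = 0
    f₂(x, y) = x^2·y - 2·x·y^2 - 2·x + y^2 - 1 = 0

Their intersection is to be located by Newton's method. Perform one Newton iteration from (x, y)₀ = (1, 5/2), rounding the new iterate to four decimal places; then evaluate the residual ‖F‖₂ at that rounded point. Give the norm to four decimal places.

7.2274

At (1, 5/2): F = (29.7500, -6.7500).
Jacobian J = [[2·x·y + 2·x - 2, x^2 + 10·y], [2·x·y - 2·y^2 - 2, x^2 - 4·x·y + 2·y]].
At the point, J = [[5.0000, 26.0000], [-9.5000, -4.0000]] (det J = 227.0000).
Solving J·Δ = −F gives Δ = (-0.2489, -1.0964).
Then the next iterate is (x, y)₁ = (0.7511, 1.4036).
Re-evaluating at (0.7511, 1.4036): F = (6.704259, -2.699738), so ‖F‖₂ = 7.2274.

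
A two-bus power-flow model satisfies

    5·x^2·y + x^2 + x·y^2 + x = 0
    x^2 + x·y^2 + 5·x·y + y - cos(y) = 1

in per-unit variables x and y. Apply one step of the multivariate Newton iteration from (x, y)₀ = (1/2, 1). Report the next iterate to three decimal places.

At (1/2, 1): F = (2.500, 2.70970).
Jacobian J = [[10·x·y + 2·x + y^2 + 1, 5·x^2 + 2·x·y], [2·x + y^2 + 5·y, 2·x·y + 5·x + sin(y) + 1]].
At the point, J = [[8.000, 2.250], [7.000, 5.34147]] (det J = 26.98177).
Solving J·Δ = −F gives Δ = (-0.269, -0.155).
Then the next iterate is (x, y)₁ = (0.231, 0.845).

(0.231, 0.845)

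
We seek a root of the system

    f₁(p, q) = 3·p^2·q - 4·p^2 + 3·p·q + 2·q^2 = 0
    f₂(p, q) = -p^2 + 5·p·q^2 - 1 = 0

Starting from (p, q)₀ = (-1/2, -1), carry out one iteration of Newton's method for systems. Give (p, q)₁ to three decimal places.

At (-1/2, -1): F = (1.750, -3.750).
Jacobian J = [[6·p·q - 8·p + 3·q, 3·p^2 + 3·p + 4·q], [-2·p + 5·q^2, 10·p·q]].
At the point, J = [[4.000, -4.750], [6.000, 5.000]] (det J = 48.500).
Solving J·Δ = −F gives Δ = (0.187, 0.526).
Then the next iterate is (p, q)₁ = (-0.313, -0.474).

(-0.313, -0.474)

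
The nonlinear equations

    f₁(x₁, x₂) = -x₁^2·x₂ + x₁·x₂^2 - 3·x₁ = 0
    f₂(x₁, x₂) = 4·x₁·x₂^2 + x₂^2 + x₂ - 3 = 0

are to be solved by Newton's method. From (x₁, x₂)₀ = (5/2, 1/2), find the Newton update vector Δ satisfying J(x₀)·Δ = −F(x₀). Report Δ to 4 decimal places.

At (5/2, 1/2): F = (-10.0000, 0.2500).
Jacobian J = [[-2·x₁·x₂ + x₂^2 - 3, -x₁^2 + 2·x₁·x₂], [4·x₂^2, 8·x₁·x₂ + 2·x₂ + 1]].
At the point, J = [[-5.2500, -3.7500], [1.0000, 12.0000]] (det J = -59.2500).
Solving J·Δ = −F gives Δ = (-2.0095, 0.1466).

(-2.0095, 0.1466)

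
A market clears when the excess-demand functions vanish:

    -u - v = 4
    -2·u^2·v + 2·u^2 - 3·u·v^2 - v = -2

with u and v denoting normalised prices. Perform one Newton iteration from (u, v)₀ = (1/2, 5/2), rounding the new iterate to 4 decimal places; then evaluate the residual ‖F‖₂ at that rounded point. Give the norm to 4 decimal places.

605.6441

At (1/2, 5/2): F = (-7.0000, -10.6250).
Jacobian J = [[-1, -1], [-4·u·v + 4·u - 3·v^2, -2·u^2 - 6·u·v - 1]].
At the point, J = [[-1.0000, -1.0000], [-21.7500, -9.0000]] (det J = -12.7500).
Solving J·Δ = −F gives Δ = (4.1078, -11.1078).
Then the next iterate is (u, v)₁ = (4.6078, -8.6078).
Re-evaluating at (4.6078, -8.6078): F = (0.0000, -605.644076), so ‖F‖₂ = 605.6441.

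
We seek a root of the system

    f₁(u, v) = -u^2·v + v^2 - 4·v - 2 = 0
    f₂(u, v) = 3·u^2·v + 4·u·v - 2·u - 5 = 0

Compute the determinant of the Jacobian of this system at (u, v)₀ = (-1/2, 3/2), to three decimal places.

-2.500

J = [[-2·u·v, -u^2 + 2·v - 4], [6·u·v + 4·v - 2, 3·u^2 + 4·u]].
At the point, J = [[1.500, -1.250], [-0.500, -1.250]].
det J = -2.500.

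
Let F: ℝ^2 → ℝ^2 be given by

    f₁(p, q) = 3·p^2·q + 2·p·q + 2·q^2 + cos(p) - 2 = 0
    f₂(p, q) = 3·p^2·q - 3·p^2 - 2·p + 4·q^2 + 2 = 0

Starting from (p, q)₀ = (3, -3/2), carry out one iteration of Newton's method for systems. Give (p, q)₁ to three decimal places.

At (3, -3/2): F = (-47.98999, -62.500).
Jacobian J = [[6·p·q + 2·q - sin(p), 3·p^2 + 2·p + 4·q], [6·p·q - 6·p - 2, 3·p^2 + 8·q]].
At the point, J = [[-30.14112, 27.000], [-47.000, 15.000]] (det J = 816.88320).
Solving J·Δ = −F gives Δ = (-1.185, 0.455).
Then the next iterate is (p, q)₁ = (1.815, -1.045).

(1.815, -1.045)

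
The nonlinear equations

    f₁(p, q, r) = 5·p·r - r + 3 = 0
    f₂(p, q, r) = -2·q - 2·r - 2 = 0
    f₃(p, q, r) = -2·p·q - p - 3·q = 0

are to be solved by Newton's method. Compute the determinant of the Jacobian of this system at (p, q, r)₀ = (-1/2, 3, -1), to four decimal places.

69.0000

J = [[5·r, 0, 5·p - 1], [0, -2, -2], [-2·q - 1, -2·p - 3, 0]].
At the point, J = [[-5.0000, 0.0000, -3.5000], [0.0000, -2.0000, -2.0000], [-7.0000, -2.0000, 0.0000]].
det J = 69.0000.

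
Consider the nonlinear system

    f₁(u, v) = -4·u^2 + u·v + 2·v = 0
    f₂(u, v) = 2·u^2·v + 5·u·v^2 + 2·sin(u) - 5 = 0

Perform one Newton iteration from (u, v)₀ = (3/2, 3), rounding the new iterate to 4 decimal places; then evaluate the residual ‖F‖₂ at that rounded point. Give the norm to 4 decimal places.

21.6495

At (3/2, 3): F = (1.5000, 77.994990).
Jacobian J = [[-8·u + v, u + 2], [4·u·v + 5·v^2 + 2·cos(u), 2·u^2 + 10·u·v]].
At the point, J = [[-9.0000, 3.5000], [63.141474, 49.5000]] (det J = -666.495160).
Solving J·Δ = −F gives Δ = (-0.2982, -1.1953).
Then the next iterate is (u, v)₁ = (1.2018, 1.8047).
Re-evaluating at (1.2018, 1.8047): F = (0.000996, 21.649485), so ‖F‖₂ = 21.6495.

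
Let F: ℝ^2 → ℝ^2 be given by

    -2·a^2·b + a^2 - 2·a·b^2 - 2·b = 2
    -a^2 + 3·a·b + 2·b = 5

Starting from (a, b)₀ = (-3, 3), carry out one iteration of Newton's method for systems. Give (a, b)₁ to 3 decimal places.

At (-3, 3): F = (1.000, -35.000).
Jacobian J = [[-4·a·b + 2·a - 2·b^2, -2·a^2 - 4·a·b - 2], [-2·a + 3·b, 3·a + 2]].
At the point, J = [[12.000, 16.000], [15.000, -7.000]] (det J = -324.000).
Solving J·Δ = −F gives Δ = (1.707, -1.343).
Then the next iterate is (a, b)₁ = (-1.293, 1.657).

(-1.293, 1.657)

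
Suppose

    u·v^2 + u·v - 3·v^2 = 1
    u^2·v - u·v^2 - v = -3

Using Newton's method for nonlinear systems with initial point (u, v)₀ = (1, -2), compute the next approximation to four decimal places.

(1.4375, -0.8750)

At (1, -2): F = (-11.0000, -1.0000).
Jacobian J = [[v^2 + v, 2·u·v + u - 6·v], [2·u·v - v^2, u^2 - 2·u·v - 1]].
At the point, J = [[2.0000, 9.0000], [-8.0000, 4.0000]] (det J = 80.0000).
Solving J·Δ = −F gives Δ = (0.4375, 1.1250).
Then the next iterate is (u, v)₁ = (1.4375, -0.8750).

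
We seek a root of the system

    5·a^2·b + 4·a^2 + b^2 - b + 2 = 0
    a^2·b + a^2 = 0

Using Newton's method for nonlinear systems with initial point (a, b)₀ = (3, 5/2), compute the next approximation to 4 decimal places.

At (3, 5/2): F = (154.2500, 31.5000).
Jacobian J = [[10·a·b + 8·a, 5·a^2 + 2·b - 1], [2·a·b + 2·a, a^2]].
At the point, J = [[99.0000, 49.0000], [21.0000, 9.0000]] (det J = -138.0000).
Solving J·Δ = −F gives Δ = (-1.1250, -0.8750).
Then the next iterate is (a, b)₁ = (1.8750, 1.6250).

(1.8750, 1.6250)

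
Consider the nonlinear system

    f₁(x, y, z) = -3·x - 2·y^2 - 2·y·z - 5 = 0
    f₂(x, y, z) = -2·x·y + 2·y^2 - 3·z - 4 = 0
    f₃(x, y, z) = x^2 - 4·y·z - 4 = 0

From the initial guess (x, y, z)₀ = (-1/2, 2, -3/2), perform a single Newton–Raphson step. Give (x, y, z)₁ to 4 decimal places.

(-0.6247, 0.8358, -1.3263)

At (-1/2, 2, -3/2): F = (-5.5000, 10.5000, 8.2500).
Jacobian J = [[-3, -4·y - 2·z, -2·y], [-2·y, -2·x + 4·y, -3], [2·x, -4·z, -4·y]].
At the point, J = [[-3.0000, -5.0000, -4.0000], [-4.0000, 9.0000, -3.0000], [-1.0000, 6.0000, -8.0000]] (det J = 367.0000).
Solving J·Δ = −F gives Δ = (-0.1247, -1.1642, 0.1737).
Then the next iterate is (x, y, z)₁ = (-0.6247, 0.8358, -1.3263).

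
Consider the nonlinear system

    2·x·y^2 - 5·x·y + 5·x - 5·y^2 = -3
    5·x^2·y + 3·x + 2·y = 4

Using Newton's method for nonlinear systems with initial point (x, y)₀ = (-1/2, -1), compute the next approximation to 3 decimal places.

(0.810, -1.532)

At (-1/2, -1): F = (-8.000, -8.750).
Jacobian J = [[2·y^2 - 5·y + 5, 4·x·y - 5·x - 10·y], [10·x·y + 3, 5·x^2 + 2]].
At the point, J = [[12.000, 14.500], [8.000, 3.250]] (det J = -77.000).
Solving J·Δ = −F gives Δ = (1.310, -0.532).
Then the next iterate is (x, y)₁ = (0.810, -1.532).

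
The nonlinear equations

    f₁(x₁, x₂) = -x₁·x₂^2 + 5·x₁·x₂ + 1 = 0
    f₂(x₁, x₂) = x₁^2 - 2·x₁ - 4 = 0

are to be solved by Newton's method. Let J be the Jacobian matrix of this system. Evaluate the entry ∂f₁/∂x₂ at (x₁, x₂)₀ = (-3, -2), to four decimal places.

-27.0000

∂f₁/∂x₂ = -2·x₁·x₂ + 5·x₁.
At (-3, -2) this is -27.0000.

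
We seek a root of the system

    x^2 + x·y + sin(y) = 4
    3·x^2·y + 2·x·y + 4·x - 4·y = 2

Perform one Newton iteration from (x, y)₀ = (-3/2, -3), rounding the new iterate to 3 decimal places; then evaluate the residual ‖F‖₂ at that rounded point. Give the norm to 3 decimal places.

At (-3/2, -3): F = (2.60888, -7.250).
Jacobian J = [[2·x + y, x + cos(y)], [6·x·y + 2·y + 4, 3·x^2 + 2·x - 4]].
At the point, J = [[-6.000, -2.48999], [25.000, -0.250]] (det J = 63.74981).
Solving J·Δ = −F gives Δ = (0.293, 0.341).
Then the next iterate is (x, y)₁ = (-1.207, -2.659).
Re-evaluating at (-1.207, -2.659): F = (0.20218, -1.39446), so ‖F‖₂ = 1.409.

1.409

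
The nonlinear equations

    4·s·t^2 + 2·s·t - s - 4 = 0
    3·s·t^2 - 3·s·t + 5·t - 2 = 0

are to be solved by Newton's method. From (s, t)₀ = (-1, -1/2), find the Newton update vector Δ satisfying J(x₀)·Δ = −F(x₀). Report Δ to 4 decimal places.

At (-1, -1/2): F = (-3.0000, -6.7500).
Jacobian J = [[4·t^2 + 2·t - 1, 8·s·t + 2·s], [3·t^2 - 3·t, 6·s·t - 3·s + 5]].
At the point, J = [[-1.0000, 2.0000], [2.2500, 11.0000]] (det J = -15.5000).
Solving J·Δ = −F gives Δ = (-1.2581, 0.8710).

(-1.2581, 0.8710)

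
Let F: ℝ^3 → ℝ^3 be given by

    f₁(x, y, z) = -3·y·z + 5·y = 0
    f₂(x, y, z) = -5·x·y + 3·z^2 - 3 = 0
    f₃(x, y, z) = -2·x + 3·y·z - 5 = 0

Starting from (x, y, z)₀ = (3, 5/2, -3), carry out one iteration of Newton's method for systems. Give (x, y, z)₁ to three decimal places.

(0.404, 1.162, -0.832)

At (3, 5/2, -3): F = (35.000, -13.500, -33.500).
Jacobian J = [[0, -3·z + 5, -3·y], [-5·y, -5·x, 6·z], [-2, 3·z, 3·y]].
At the point, J = [[0.000, 14.000, -7.500], [-12.500, -15.000, -18.000], [-2.000, -9.000, 7.500]] (det J = 1197.750).
Solving J·Δ = −F gives Δ = (-2.596, -1.338, 2.168).
Then the next iterate is (x, y, z)₁ = (0.404, 1.162, -0.832).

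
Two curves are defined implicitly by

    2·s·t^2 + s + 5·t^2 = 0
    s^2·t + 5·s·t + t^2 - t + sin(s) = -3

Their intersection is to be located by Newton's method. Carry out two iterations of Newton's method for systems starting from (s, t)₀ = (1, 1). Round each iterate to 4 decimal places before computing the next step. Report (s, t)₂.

At (1, 1): F = (8.0000, 9.841471).
Jacobian J = [[2·t^2 + 1, 4·s·t + 10·t], [2·s·t + 5·t + cos(s), s^2 + 5·s + 2·t - 1]].
At the point, J = [[3.0000, 14.0000], [7.540302, 7.0000]] (det J = -84.564232).
Solving J·Δ = −F gives Δ = (-0.9671, -0.3642).
Then the next iterate is (s, t)₁ = (0.0329, 0.6358).
Round to (0.0329, 0.6358) and repeat: F = (2.080707, 2.906613), J = [[1.808483, 6.441671], [4.220294, 0.437182]].
Δ = (-0.6749, -0.1335), so (s, t)₂ = (-0.6420, 0.5023).

(-0.6420, 0.5023)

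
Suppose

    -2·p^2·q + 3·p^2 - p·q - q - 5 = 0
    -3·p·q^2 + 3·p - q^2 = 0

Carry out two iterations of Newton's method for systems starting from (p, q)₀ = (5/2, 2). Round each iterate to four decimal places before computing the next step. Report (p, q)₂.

(-7.4721, 7.4616)

At (5/2, 2): F = (-18.2500, -26.5000).
Jacobian J = [[-4·p·q + 6·p - q, -2·p^2 - p - 1], [-3·q^2 + 3, -6·p·q - 2·q]].
At the point, J = [[-7.0000, -16.0000], [-9.0000, -34.0000]] (det J = 94.0000).
Solving J·Δ = −F gives Δ = (-2.0904, -0.2261).
Then the next iterate is (p, q)₁ = (0.4096, 1.7739).
Round to (0.4096, 1.7739) and repeat: F = (-7.592395, -5.784612), J = [[-2.222658, -1.745144], [-6.440164, -7.907337]].
Δ = (-7.8817, 5.6877), so (p, q)₂ = (-7.4721, 7.4616).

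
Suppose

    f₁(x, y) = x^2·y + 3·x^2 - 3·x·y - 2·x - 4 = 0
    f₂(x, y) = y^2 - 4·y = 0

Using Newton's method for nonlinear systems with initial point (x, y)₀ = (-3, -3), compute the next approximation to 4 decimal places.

(-4.8286, -0.9000)

At (-3, -3): F = (-25.0000, 21.0000).
Jacobian J = [[2·x·y + 6·x - 3·y - 2, x^2 - 3·x], [0, 2·y - 4]].
At the point, J = [[7.0000, 18.0000], [0.0000, -10.0000]] (det J = -70.0000).
Solving J·Δ = −F gives Δ = (-1.8286, 2.1000).
Then the next iterate is (x, y)₁ = (-4.8286, -0.9000).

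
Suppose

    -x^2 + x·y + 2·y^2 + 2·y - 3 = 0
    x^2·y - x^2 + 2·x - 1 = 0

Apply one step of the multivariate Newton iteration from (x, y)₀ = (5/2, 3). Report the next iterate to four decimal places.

(1.8673, 1.5748)

At (5/2, 3): F = (22.2500, 16.5000).
Jacobian J = [[-2·x + y, x + 4·y + 2], [2·x·y - 2·x + 2, x^2]].
At the point, J = [[-2.0000, 16.5000], [12.0000, 6.2500]] (det J = -210.5000).
Solving J·Δ = −F gives Δ = (-0.6327, -1.4252).
Then the next iterate is (x, y)₁ = (1.8673, 1.5748).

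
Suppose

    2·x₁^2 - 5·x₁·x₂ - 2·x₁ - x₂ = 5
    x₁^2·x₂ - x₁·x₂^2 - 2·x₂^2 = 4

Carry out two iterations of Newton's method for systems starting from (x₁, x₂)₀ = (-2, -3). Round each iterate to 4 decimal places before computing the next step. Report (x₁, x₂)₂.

(1.7095, -6.0123)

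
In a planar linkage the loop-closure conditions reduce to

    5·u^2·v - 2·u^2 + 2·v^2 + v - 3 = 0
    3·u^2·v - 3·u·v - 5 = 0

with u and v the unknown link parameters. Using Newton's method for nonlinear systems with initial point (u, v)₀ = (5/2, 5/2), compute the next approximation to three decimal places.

(2.347, 0.853)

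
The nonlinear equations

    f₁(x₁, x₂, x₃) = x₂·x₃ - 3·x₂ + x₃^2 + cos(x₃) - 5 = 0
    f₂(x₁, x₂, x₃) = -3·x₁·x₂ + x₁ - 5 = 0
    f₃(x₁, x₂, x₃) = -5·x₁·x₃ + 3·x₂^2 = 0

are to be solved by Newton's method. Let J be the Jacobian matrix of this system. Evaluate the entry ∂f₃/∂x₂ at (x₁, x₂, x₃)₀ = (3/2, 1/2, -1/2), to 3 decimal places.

3.000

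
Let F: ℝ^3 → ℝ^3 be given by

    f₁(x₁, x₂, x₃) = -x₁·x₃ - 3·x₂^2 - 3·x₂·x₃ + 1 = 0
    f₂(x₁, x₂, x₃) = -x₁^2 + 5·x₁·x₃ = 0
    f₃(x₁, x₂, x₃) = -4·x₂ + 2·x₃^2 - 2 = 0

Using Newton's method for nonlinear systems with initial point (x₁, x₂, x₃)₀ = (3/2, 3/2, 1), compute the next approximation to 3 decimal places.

(-3.461, 0.623, 1.623)

At (3/2, 3/2, 1): F = (-11.750, 5.250, -6.000).
Jacobian J = [[-x₃, -6·x₂ - 3·x₃, -x₁ - 3·x₂], [-2·x₁ + 5·x₃, 0, 5·x₁], [0, -4, 4·x₃]].
At the point, J = [[-1.000, -12.000, -6.000], [2.000, 0.000, 7.500], [0.000, -4.000, 4.000]] (det J = 114.000).
Solving J·Δ = −F gives Δ = (-4.961, -0.877, 0.623).
Then the next iterate is (x₁, x₂, x₃)₁ = (-3.461, 0.623, 1.623).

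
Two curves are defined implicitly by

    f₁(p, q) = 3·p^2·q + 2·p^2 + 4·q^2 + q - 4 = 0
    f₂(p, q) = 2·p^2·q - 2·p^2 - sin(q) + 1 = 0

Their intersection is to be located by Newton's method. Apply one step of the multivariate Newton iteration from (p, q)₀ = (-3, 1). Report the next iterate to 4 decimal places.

At (-3, 1): F = (46.0000, 0.158529).
Jacobian J = [[6·p·q + 4·p, 3·p^2 + 8·q + 1], [4·p·q - 4·p, 2·p^2 - cos(q)]].
At the point, J = [[-30.0000, 36.0000], [0.0000, 17.459698]] (det J = -523.790931).
Solving J·Δ = −F gives Δ = (1.5224, -0.0091).
Then the next iterate is (p, q)₁ = (-1.4776, 0.9909).

(-1.4776, 0.9909)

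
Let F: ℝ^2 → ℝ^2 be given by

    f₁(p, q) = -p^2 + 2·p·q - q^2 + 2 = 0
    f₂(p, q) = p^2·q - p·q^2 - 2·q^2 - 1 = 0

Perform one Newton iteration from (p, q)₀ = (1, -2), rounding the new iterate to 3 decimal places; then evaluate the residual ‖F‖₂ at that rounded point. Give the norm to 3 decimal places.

At (1, -2): F = (-7.000, -15.000).
Jacobian J = [[-2·p + 2·q, 2·p - 2·q], [2·p·q - q^2, p^2 - 2·p·q - 4·q]].
At the point, J = [[-6.000, 6.000], [-8.000, 13.000]] (det J = -30.000).
Solving J·Δ = −F gives Δ = (-0.033, 1.133).
Then the next iterate is (p, q)₁ = (0.967, -0.867).
Re-evaluating at (0.967, -0.867): F = (-1.36356, -4.04098), so ‖F‖₂ = 4.265.

4.265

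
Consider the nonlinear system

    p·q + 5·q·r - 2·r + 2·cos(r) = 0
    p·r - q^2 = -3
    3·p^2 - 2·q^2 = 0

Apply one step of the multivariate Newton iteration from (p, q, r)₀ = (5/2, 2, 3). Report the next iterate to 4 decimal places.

At (5/2, 2, 3): F = (27.020015, 6.5000, 10.7500).
Jacobian J = [[q, p + 5·r, 5·q - 2·sin(r) - 2], [r, -2·q, p], [6·p, -4·q, 0]].
At the point, J = [[2.0000, 17.5000, 7.717760], [3.0000, -4.0000, 2.5000], [15.0000, -8.0000, 0.0000]] (det J = 974.089359).
Solving J·Δ = −F gives Δ = (-0.9663, -0.4680, -2.1893).
Then the next iterate is (p, q, r)₁ = (1.5337, 1.5320, 0.8107).

(1.5337, 1.5320, 0.8107)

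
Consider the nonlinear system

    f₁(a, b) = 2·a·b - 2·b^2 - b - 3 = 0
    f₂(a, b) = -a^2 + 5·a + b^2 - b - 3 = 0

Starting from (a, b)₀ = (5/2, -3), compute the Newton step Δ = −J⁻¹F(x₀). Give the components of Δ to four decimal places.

(0.3095, 2.1786)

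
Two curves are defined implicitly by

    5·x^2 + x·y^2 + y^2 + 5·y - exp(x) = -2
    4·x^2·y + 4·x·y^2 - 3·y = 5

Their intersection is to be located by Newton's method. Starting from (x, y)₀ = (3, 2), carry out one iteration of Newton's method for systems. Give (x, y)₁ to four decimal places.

At (3, 2): F = (52.914463, 109.0000).
Jacobian J = [[10·x + y^2 - exp(x), 2·x·y + 2·y + 5], [8·x·y + 4·y^2, 4·x^2 + 8·x·y - 3]].
At the point, J = [[13.914463, 21.0000], [64.0000, 81.0000]] (det J = -216.928491).
Solving J·Δ = −F gives Δ = (9.2061, -8.6197).
Then the next iterate is (x, y)₁ = (12.2061, -6.6197).

(12.2061, -6.6197)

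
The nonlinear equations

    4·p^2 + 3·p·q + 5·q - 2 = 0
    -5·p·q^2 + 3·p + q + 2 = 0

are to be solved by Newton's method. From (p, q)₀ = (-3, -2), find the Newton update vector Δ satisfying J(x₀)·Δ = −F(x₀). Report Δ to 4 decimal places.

(1.3361, 0.4794)

At (-3, -2): F = (42.0000, 51.0000).
Jacobian J = [[8·p + 3·q, 3·p + 5], [-5·q^2 + 3, -10·p·q + 1]].
At the point, J = [[-30.0000, -4.0000], [-17.0000, -59.0000]] (det J = 1702.0000).
Solving J·Δ = −F gives Δ = (1.3361, 0.4794).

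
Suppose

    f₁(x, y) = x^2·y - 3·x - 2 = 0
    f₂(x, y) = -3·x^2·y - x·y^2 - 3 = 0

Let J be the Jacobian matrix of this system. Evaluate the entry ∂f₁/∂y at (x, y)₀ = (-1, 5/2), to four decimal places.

∂f₁/∂y = x^2.
At (-1, 5/2) this is 1.0000.

1.0000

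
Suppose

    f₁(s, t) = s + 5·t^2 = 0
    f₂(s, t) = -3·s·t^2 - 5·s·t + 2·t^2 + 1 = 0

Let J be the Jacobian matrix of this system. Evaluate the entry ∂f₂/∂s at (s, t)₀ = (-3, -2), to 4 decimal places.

-2.0000

∂f₂/∂s = -3·t^2 - 5·t.
At (-3, -2) this is -2.0000.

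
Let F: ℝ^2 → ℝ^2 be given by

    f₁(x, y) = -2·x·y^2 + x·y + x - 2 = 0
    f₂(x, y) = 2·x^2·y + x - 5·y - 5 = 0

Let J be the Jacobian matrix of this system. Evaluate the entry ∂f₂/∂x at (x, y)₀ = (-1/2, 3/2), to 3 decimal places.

∂f₂/∂x = 4·x·y + 1.
At (-1/2, 3/2) this is -2.000.

-2.000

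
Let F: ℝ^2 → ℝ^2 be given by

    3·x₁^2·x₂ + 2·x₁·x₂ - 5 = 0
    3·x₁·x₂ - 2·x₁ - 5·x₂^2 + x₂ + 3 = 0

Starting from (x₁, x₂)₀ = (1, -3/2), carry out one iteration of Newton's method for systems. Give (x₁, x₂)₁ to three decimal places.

(0.201, -0.918)

At (1, -3/2): F = (-12.500, -16.250).
Jacobian J = [[6·x₁·x₂ + 2·x₂, 3·x₁^2 + 2·x₁], [3·x₂ - 2, 3·x₁ - 10·x₂ + 1]].
At the point, J = [[-12.000, 5.000], [-6.500, 19.000]] (det J = -195.500).
Solving J·Δ = −F gives Δ = (-0.799, 0.582).
Then the next iterate is (x₁, x₂)₁ = (0.201, -0.918).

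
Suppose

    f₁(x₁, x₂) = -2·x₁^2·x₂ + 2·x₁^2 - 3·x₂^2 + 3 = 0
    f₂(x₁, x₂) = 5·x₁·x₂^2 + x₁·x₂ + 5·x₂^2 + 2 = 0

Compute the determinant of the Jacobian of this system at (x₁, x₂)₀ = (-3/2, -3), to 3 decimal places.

J = [[-4·x₁·x₂ + 4·x₁, -2·x₁^2 - 6·x₂], [5·x₂^2 + x₂, 10·x₁·x₂ + x₁ + 10·x₂]].
At the point, J = [[-24.000, 13.500], [42.000, 13.500]].
det J = -891.000.

-891.000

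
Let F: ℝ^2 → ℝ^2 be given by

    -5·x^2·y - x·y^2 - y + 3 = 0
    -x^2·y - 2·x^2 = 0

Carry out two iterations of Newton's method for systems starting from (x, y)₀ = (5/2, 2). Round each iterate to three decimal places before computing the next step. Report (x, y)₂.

At (5/2, 2): F = (-71.500, -25.000).
Jacobian J = [[-10·x·y - y^2, -5·x^2 - 2·x·y - 1], [-2·x·y - 4·x, -x^2]].
At the point, J = [[-54.000, -42.250], [-20.000, -6.250]] (det J = -507.500).
Solving J·Δ = −F gives Δ = (-1.201, -0.158).
Then the next iterate is (x, y)₁ = (1.299, 1.842).
Round to (1.299, 1.842) and repeat: F = (-18.79042, -6.48299), J = [[-27.32054, -14.22252], [-9.98152, -1.68740]].
Δ = (-0.631, -0.109), so (x, y)₂ = (0.668, 1.733).

(0.668, 1.733)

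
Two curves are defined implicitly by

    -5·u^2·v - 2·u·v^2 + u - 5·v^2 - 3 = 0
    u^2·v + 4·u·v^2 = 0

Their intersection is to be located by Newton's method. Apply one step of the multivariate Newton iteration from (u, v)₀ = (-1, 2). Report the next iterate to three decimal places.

At (-1, 2): F = (-26.000, -14.000).
Jacobian J = [[-10·u·v - 2·v^2 + 1, -5·u^2 - 4·u·v - 10·v], [2·u·v + 4·v^2, u^2 + 8·u·v]].
At the point, J = [[13.000, -17.000], [12.000, -15.000]] (det J = 9.000).
Solving J·Δ = −F gives Δ = (-16.889, -14.444).
Then the next iterate is (u, v)₁ = (-17.889, -12.444).

(-17.889, -12.444)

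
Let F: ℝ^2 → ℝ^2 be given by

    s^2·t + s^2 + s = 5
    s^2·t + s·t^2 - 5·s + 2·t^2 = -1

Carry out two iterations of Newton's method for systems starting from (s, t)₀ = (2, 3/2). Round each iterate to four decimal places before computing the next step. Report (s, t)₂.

(1.3396, 1.0857)

At (2, 3/2): F = (7.0000, 6.0000).
Jacobian J = [[2·s·t + 2·s + 1, s^2], [2·s·t + t^2 - 5, s^2 + 2·s·t + 4·t]].
At the point, J = [[11.0000, 4.0000], [3.2500, 16.0000]] (det J = 163.0000).
Solving J·Δ = −F gives Δ = (-0.5399, -0.2653).
Then the next iterate is (s, t)₁ = (1.4601, 1.2347).
Round to (1.4601, 1.2347) and repeat: F = (1.224239, 1.606614), J = [[7.525771, 2.131892], [0.130055, 10.676263]].
Δ = (-0.1205, -0.1490), so (s, t)₂ = (1.3396, 1.0857).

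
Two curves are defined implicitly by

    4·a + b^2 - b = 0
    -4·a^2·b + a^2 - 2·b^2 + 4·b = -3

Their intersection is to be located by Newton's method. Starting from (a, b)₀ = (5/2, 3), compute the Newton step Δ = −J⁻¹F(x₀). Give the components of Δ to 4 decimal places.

At (5/2, 3): F = (16.0000, -71.7500).
Jacobian J = [[4, 2·b - 1], [-8·a·b + 2·a, -4·a^2 - 4·b + 4]].
At the point, J = [[4.0000, 5.0000], [-55.0000, -33.0000]] (det J = 143.0000).
Solving J·Δ = −F gives Δ = (1.1836, -4.1469).

(1.1836, -4.1469)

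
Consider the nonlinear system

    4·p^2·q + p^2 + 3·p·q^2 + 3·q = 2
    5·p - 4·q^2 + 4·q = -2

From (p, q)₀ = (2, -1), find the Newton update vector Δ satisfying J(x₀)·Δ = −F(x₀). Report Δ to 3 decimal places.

(-1.119, 0.133)

At (2, -1): F = (-11.000, 4.000).
Jacobian J = [[8·p·q + 2·p + 3·q^2, 4·p^2 + 6·p·q + 3], [5, -8·q + 4]].
At the point, J = [[-9.000, 7.000], [5.000, 12.000]] (det J = -143.000).
Solving J·Δ = −F gives Δ = (-1.119, 0.133).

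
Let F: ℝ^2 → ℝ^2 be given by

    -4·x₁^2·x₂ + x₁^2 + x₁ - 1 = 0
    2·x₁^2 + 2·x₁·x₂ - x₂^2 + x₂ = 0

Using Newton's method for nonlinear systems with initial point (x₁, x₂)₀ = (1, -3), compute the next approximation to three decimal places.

(0.774, -1.272)

At (1, -3): F = (13.000, -16.000).
Jacobian J = [[-8·x₁·x₂ + 2·x₁ + 1, -4·x₁^2], [4·x₁ + 2·x₂, 2·x₁ - 2·x₂ + 1]].
At the point, J = [[27.000, -4.000], [-2.000, 9.000]] (det J = 235.000).
Solving J·Δ = −F gives Δ = (-0.226, 1.728).
Then the next iterate is (x₁, x₂)₁ = (0.774, -1.272).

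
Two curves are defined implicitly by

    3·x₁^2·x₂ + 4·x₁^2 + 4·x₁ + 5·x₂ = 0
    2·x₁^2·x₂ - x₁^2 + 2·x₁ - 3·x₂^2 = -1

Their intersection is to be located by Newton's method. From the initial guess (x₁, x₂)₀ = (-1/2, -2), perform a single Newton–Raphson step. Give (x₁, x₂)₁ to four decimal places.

At (-1/2, -2): F = (-12.5000, -13.2500).
Jacobian J = [[6·x₁·x₂ + 8·x₁ + 4, 3·x₁^2 + 5], [4·x₁·x₂ - 2·x₁ + 2, 2·x₁^2 - 6·x₂]].
At the point, J = [[6.0000, 5.7500], [7.0000, 12.5000]] (det J = 34.7500).
Solving J·Δ = −F gives Δ = (2.3040, -0.2302).
Then the next iterate is (x₁, x₂)₁ = (1.8040, -2.2302).

(1.8040, -2.2302)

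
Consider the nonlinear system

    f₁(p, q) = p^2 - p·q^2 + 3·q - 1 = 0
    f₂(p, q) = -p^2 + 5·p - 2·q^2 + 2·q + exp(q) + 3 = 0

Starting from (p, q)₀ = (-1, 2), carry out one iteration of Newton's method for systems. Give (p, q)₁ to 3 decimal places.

At (-1, 2): F = (10.000, 0.38906).
Jacobian J = [[2·p - q^2, -2·p·q + 3], [-2·p + 5, -4·q + exp(q) + 2]].
At the point, J = [[-6.000, 7.000], [7.000, 1.38906]] (det J = -57.33434).
Solving J·Δ = −F gives Δ = (0.195, -1.262).
Then the next iterate is (p, q)₁ = (-0.805, 0.738).

(-0.805, 0.738)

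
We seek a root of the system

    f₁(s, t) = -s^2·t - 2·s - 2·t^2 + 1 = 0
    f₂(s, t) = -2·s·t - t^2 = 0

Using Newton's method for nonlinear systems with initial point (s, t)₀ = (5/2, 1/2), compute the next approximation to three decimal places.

At (5/2, 1/2): F = (-7.625, -2.750).
Jacobian J = [[-2·s·t - 2, -s^2 - 4·t], [-2·t, -2·s - 2·t]].
At the point, J = [[-4.500, -8.250], [-1.000, -6.000]] (det J = 18.750).
Solving J·Δ = −F gives Δ = (-1.230, -0.253).
Then the next iterate is (s, t)₁ = (1.270, 0.247).

(1.270, 0.247)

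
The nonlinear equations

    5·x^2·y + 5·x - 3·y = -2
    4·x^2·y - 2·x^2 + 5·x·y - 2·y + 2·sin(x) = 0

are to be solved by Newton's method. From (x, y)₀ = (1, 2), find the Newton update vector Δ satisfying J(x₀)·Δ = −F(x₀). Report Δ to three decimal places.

(-0.385, -0.684)

At (1, 2): F = (11.000, 13.68294).
Jacobian J = [[10·x·y + 5, 5·x^2 - 3], [8·x·y - 4·x + 5·y + 2·cos(x), 4·x^2 + 5·x - 2]].
At the point, J = [[25.000, 2.000], [23.08060, 7.000]] (det J = 128.83879).
Solving J·Δ = −F gives Δ = (-0.385, -0.684).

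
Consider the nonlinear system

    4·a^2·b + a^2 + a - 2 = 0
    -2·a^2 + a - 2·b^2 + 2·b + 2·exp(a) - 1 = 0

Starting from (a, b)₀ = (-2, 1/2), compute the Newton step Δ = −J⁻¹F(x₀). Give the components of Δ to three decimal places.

At (-2, 1/2): F = (8.000, -10.22933).
Jacobian J = [[8·a·b + 2·a + 1, 4·a^2], [-4·a + 2·exp(a) + 1, -4·b + 2]].
At the point, J = [[-11.000, 16.000], [9.27067, 0.000]] (det J = -148.33073).
Solving J·Δ = −F gives Δ = (1.103, 0.259).

(1.103, 0.259)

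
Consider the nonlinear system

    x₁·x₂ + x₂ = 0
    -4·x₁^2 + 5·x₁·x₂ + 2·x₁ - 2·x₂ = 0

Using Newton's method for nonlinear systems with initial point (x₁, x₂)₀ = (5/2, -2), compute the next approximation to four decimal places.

(1.5909, -0.5195)

At (5/2, -2): F = (-7.0000, -41.0000).
Jacobian J = [[x₂, x₁ + 1], [-8·x₁ + 5·x₂ + 2, 5·x₁ - 2]].
At the point, J = [[-2.0000, 3.5000], [-28.0000, 10.5000]] (det J = 77.0000).
Solving J·Δ = −F gives Δ = (-0.9091, 1.4805).
Then the next iterate is (x₁, x₂)₁ = (1.5909, -0.5195).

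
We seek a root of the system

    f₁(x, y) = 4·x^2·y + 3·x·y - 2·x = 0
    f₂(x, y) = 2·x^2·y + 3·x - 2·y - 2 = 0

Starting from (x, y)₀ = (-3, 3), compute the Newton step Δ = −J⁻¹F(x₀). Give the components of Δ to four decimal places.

At (-3, 3): F = (87.0000, 37.0000).
Jacobian J = [[8·x·y + 3·y - 2, 4·x^2 + 3·x], [4·x·y + 3, 2·x^2 - 2]].
At the point, J = [[-65.0000, 27.0000], [-33.0000, 16.0000]] (det J = -149.0000).
Solving J·Δ = −F gives Δ = (2.6376, 3.1275).

(2.6376, 3.1275)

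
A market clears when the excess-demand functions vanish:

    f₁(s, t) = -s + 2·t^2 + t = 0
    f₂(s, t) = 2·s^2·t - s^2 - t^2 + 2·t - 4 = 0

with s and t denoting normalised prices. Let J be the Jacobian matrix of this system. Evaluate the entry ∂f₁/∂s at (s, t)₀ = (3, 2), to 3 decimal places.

∂f₁/∂s = -1.
At (3, 2) this is -1.000.

-1.000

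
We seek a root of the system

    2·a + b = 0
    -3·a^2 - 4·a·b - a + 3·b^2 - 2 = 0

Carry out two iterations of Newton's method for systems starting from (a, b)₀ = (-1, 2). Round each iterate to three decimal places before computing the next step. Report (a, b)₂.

At (-1, 2): F = (0.000, 16.000).
Jacobian J = [[2, 1], [-6·a - 4·b - 1, -4·a + 6·b]].
At the point, J = [[2.000, 1.000], [-3.000, 16.000]] (det J = 35.000).
Solving J·Δ = −F gives Δ = (0.457, -0.914).
Then the next iterate is (a, b)₁ = (-0.543, 1.086).
Round to (-0.543, 1.086) and repeat: F = (0.000, 3.55543), J = [[2.000, 1.000], [-2.086, 8.688]].
Δ = (0.183, -0.365), so (a, b)₂ = (-0.360, 0.721).

(-0.360, 0.721)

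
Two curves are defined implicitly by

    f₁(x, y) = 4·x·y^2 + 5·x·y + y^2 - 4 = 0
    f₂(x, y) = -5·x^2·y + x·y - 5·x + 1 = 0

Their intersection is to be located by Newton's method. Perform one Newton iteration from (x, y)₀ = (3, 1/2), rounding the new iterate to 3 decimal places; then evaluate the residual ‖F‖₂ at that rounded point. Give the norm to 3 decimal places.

8.430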